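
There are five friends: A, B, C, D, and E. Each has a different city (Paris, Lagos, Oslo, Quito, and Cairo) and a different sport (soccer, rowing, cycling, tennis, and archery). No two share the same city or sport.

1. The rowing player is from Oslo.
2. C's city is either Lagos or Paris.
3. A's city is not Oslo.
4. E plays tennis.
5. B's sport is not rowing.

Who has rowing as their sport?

D

With clues 1–2, C is impossible for the one with sport rowing.
With clues 1–3, A is impossible for the one with sport rowing.
With clues 1–4, E is impossible for the one with sport rowing.
With clues 1–5, B is impossible for the one with sport rowing.
That leaves D.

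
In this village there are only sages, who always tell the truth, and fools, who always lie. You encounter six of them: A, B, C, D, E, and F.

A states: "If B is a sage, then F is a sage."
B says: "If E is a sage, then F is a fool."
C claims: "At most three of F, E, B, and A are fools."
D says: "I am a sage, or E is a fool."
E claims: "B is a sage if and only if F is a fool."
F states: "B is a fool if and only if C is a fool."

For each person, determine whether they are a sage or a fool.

Consider A. Suppose A is a fool.
Then no assignment of the remaining roles makes every statement match its speaker's type — contradiction.
So A is a sage.
With that fixed, C's statement is true, so C is a sage.
Consider B. Suppose B is a fool.
Then no assignment of the remaining roles makes every statement match its speaker's type — contradiction.
So B is a sage.
With that fixed, F's statement is true, so F is a sage.
With that fixed, E's statement is false, so E is a fool.
With that fixed, D's statement is true, so D is a sage.

A: sage, B: sage, C: sage, D: sage, E: fool, F: sage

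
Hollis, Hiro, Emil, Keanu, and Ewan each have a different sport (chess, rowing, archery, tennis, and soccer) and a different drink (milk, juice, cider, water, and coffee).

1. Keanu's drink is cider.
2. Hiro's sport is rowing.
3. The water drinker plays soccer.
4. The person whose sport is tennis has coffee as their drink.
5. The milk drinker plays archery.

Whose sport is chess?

Keanu

With clues 1–2, Hiro is impossible for the one with sport chess.
With clues 1–5, Emil, Ewan, and Hollis are impossible for the one with sport chess.
That leaves Keanu.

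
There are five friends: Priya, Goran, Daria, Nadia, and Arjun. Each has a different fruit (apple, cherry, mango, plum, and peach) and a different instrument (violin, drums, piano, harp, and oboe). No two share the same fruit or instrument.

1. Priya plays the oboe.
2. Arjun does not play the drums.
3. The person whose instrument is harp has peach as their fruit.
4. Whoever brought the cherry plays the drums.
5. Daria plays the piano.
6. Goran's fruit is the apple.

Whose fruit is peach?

With clues 1–3, Priya is impossible for the one with fruit peach.
With clues 1–5, Daria is impossible for the one with fruit peach.
With clues 1–6, Goran and Nadia are impossible for the one with fruit peach.
That leaves Arjun.

Arjun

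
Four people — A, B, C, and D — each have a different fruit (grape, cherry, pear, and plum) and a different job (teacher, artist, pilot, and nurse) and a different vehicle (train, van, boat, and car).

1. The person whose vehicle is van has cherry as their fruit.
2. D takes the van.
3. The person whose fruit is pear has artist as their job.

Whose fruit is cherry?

With clues 1–2, A, B, and C are impossible for the one with fruit cherry.
That leaves D.

D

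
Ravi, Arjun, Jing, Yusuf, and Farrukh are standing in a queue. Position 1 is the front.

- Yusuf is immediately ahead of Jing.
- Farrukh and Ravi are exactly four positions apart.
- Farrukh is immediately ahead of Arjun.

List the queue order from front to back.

From clue 1: Jing is in {2,3,4,5}.
From clues 1–2: Ravi is in {1,5}.
From clues 1–3: Farrukh → position 1, Arjun → position 2, Yusuf → position 3, Jing → position 4, Ravi → position 5.

Farrukh, Arjun, Yusuf, Jing, Ravi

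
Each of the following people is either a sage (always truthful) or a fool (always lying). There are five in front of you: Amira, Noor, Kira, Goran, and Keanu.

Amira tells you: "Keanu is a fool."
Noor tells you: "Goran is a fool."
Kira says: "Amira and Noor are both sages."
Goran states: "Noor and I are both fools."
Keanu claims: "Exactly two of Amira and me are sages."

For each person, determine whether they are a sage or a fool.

Amira: sage, Noor: sage, Kira: sage, Goran: fool, Keanu: fool

Consider Amira. Suppose Amira is a fool.
Then no assignment of the remaining roles makes every statement match its speaker's type — contradiction.
So Amira is a sage.
Consider Noor. Suppose Noor is a fool.
Then whichever role Goran has, Goran's statement has the wrong truth value — contradiction.
So Noor is a sage.
With that fixed, Kira's statement is true, so Kira is a sage.
With that fixed, Goran's statement is false, so Goran is a fool.
Consider Keanu. Suppose Keanu is a sage.
Then Amira's statement comes out false, contradicting Amira being a sage.
So Keanu is a fool.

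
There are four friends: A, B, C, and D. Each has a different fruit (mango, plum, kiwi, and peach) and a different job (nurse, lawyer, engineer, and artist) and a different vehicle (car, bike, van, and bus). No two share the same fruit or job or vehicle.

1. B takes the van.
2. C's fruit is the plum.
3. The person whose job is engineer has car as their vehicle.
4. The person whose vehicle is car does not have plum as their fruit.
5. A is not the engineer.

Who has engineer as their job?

D

With clues 1–3, B is impossible for the one with job engineer.
With clues 1–4, C is impossible for the one with job engineer.
With clues 1–5, A is impossible for the one with job engineer.
That leaves D.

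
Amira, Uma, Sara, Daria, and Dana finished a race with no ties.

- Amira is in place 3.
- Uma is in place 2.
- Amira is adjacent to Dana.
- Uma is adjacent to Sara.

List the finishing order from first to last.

From clue 1: Amira → place 3.
From clues 1–2: Uma → place 2.
From clues 1–3: Dana → place 4.
From clues 1–4: Sara → place 1, Daria → place 5.

Sara, Uma, Amira, Dana, Daria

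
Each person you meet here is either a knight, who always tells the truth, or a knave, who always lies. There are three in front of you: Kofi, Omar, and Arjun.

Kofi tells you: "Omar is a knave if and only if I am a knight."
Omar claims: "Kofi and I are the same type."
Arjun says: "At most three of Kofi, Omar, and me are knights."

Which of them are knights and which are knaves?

Regardless of anyone's role, Arjun's statement is true, so Arjun is a knight.
Consider Kofi. Suppose Kofi is a knave.
Then whichever role Omar has, Omar's statement has the wrong truth value — contradiction.
So Kofi is a knight.
Consider Omar. Suppose Omar is a knight.
Then Kofi's statement comes out false, contradicting Kofi being a knight.
So Omar is a knave.

Kofi: knight, Omar: knave, Arjun: knight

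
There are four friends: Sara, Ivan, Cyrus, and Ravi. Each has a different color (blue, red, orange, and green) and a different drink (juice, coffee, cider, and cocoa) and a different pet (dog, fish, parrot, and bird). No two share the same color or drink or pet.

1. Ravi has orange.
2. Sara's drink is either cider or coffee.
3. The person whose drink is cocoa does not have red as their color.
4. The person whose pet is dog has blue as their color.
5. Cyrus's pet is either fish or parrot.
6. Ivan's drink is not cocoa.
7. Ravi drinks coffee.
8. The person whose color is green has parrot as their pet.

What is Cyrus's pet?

parrot

With clues 1–5, bird and dog are impossible for Cyrus's pet.
With clues 1–8, fish is impossible for Cyrus's pet.
That leaves parrot.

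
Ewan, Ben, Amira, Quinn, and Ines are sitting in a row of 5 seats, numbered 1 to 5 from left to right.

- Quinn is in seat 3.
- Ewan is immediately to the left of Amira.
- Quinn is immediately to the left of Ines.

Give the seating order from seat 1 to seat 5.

Ewan, Amira, Quinn, Ines, Ben

From clue 1: Quinn → seat 3.
From clues 1–2: Ewan is in {1,4}.
From clues 1–3: Ewan → seat 1, Amira → seat 2, Ines → seat 4, Ben → seat 5.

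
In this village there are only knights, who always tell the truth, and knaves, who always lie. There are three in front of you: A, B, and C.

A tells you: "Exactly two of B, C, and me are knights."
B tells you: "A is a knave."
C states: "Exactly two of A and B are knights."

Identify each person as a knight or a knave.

A: knave, B: knight, C: knave

Consider A. Suppose A is a knight.
Then no assignment of the remaining roles makes every statement match its speaker's type — contradiction.
So A is a knave.
With that fixed, B's statement is true, so B is a knight.
With that fixed, C's statement is false, so C is a knave.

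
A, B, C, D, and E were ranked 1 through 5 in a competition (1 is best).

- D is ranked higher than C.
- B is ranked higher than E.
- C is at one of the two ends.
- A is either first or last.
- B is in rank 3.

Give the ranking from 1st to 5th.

From clue 1: C is in {2,3,4,5}.
From clues 1–2: B is in {1,2,3,4}.
From clues 1–3: C → rank 5.
From clues 1–4: A → rank 1.
From clues 1–5: D → rank 2, B → rank 3, E → rank 4.

A, D, B, E, C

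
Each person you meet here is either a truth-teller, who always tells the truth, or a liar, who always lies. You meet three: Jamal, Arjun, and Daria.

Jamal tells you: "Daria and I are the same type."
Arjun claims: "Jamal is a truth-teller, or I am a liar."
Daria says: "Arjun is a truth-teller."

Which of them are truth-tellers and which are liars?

Jamal: truth-teller, Arjun: truth-teller, Daria: truth-teller

Consider Jamal. Suppose Jamal is a liar.
Then whichever role Arjun has, Arjun's statement has the wrong truth value — contradiction.
So Jamal is a truth-teller.
With that fixed, Arjun's statement is true, so Arjun is a truth-teller.
With that fixed, Daria's statement is true, so Daria is a truth-teller.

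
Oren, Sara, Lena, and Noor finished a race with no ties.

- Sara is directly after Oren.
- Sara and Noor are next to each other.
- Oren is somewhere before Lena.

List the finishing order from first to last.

From clue 1: Oren is in {1,2,3}.
From clues 1–2: Oren is in {1,2}.
From clues 1–3: Oren → place 1, Sara → place 2, Noor → place 3, Lena → place 4.

Oren, Sara, Noor, Lena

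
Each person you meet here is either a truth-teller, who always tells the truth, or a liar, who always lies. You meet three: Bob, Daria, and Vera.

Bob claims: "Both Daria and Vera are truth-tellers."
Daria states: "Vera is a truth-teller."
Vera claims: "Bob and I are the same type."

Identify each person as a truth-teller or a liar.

Consider Bob. Suppose Bob is a liar.
Then whichever role Vera has, Vera's statement has the wrong truth value — contradiction.
So Bob is a truth-teller.
Consider Daria. Suppose Daria is a liar.
Then Bob's statement comes out false, contradicting Bob being a truth-teller.
So Daria is a truth-teller.
Consider Vera. Suppose Vera is a liar.
Then Bob's statement comes out false, contradicting Bob being a truth-teller.
So Vera is a truth-teller.

Bob: truth-teller, Daria: truth-teller, Vera: truth-teller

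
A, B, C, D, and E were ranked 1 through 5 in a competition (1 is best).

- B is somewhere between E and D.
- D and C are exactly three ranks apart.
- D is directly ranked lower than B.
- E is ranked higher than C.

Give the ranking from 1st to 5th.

From clue 1: B is in {2,3,4}.
From clues 1–3: B is in {3,4}.
From clues 1–4: E → rank 1, C → rank 2, A → rank 3, B → rank 4, D → rank 5.

E, C, A, B, D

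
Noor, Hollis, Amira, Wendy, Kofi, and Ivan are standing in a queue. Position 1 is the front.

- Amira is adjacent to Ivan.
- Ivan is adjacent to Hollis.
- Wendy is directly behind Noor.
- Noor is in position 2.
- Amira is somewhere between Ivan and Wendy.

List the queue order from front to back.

Kofi, Noor, Wendy, Amira, Ivan, Hollis

From clues 1–2: Ivan is in {2,3,4,5}.
From clues 1–3: Noor is in {1,2,4,5}.
From clues 1–4: Kofi → position 1, Noor → position 2, Wendy → position 3, Ivan → position 5.
From clues 1–5: Amira → position 4, Hollis → position 6.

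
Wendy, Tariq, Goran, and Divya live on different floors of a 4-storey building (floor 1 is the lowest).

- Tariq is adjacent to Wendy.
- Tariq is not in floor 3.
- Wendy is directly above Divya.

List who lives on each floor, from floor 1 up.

From clues 1–2: Wendy is in {1,2,3}.
From clues 1–3: Goran → floor 1, Divya → floor 2, Wendy → floor 3, Tariq → floor 4.

Goran, Divya, Wendy, Tariq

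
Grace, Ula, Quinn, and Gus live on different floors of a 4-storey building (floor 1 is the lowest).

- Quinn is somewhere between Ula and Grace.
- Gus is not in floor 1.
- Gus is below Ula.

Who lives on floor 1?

Grace

With clue 1, Quinn is ruled out for floor 1.
With clues 1–2, Gus is ruled out for floor 1.
With clues 1–3, Ula is ruled out for floor 1.
So floor 1 is Grace.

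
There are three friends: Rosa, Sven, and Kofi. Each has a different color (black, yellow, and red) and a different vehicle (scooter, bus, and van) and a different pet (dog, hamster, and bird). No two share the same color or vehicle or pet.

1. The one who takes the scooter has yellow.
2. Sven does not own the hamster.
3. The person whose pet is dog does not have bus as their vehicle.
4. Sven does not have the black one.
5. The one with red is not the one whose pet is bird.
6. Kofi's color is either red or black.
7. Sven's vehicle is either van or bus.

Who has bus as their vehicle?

With clues 1–5, Sven is impossible for the one with vehicle bus.
With clues 1–7, Rosa is impossible for the one with vehicle bus.
That leaves Kofi.

Kofi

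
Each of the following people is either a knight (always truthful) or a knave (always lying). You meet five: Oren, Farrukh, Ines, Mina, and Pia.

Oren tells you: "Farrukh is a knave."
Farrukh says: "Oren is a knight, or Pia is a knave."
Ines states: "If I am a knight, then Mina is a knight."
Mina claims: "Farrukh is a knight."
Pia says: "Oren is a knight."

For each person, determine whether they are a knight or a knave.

Oren: knave, Farrukh: knight, Ines: knight, Mina: knight, Pia: knave

Consider Oren. Suppose Oren is a knight.
Then no assignment of the remaining roles makes every statement match its speaker's type — contradiction.
So Oren is a knave.
With that fixed, Pia's statement is false, so Pia is a knave.
With that fixed, Farrukh's statement is true, so Farrukh is a knight.
With that fixed, Mina's statement is true, so Mina is a knight.
With that fixed, Ines's statement is true, so Ines is a knight.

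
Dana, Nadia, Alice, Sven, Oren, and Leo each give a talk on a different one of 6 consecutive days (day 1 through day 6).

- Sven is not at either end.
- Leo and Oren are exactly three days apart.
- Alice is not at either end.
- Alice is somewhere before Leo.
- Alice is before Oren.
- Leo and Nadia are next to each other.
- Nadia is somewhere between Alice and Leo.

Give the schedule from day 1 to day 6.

Dana, Alice, Oren, Sven, Nadia, Leo

From clue 1: Sven is in {2,3,4,5}.
From clues 1–3: Alice is in {2,3,4,5}.
From clues 1–5: Alice → day 2.
From clues 1–6: Dana → day 1.
From clues 1–7: Oren → day 3, Sven → day 4, Nadia → day 5, Leo → day 6.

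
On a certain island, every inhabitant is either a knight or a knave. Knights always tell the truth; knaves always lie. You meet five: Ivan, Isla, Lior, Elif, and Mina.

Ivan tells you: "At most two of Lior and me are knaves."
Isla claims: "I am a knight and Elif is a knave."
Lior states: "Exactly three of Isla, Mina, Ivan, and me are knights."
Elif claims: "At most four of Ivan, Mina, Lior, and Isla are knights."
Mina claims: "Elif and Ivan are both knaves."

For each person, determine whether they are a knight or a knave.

Regardless of anyone's role, Ivan's statement is true, so Ivan is a knight.
With that fixed, Elif's statement is true, so Elif is a knight.
With that fixed, Mina's statement is false, so Mina is a knave.
With that fixed, Isla's statement is false, so Isla is a knave.
With that fixed, Lior's statement is false, so Lior is a knave.

Ivan: knight, Isla: knave, Lior: knave, Elif: knight, Mina: knave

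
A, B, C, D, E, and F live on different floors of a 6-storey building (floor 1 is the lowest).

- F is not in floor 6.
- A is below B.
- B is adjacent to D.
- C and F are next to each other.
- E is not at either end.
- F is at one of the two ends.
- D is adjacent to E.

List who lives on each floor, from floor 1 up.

F, C, A, E, D, B

From clue 1: F is in {1,2,3,4,5}.
From clues 1–2: A is in {1,2,3,4,5}.
From clues 1–3: A is in {1,2,3,4}.
From clues 1–5: A is in {1,3,4}.
From clues 1–6: F → floor 1, C → floor 2.
From clues 1–7: A → floor 3, E → floor 4, D → floor 5, B → floor 6.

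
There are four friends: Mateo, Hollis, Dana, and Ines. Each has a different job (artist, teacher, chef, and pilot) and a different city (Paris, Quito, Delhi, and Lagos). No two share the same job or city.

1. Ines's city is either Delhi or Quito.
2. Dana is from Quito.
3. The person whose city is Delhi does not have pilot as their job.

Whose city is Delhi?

With clues 1–2, Dana, Hollis, and Mateo are impossible for the one with city Delhi.
That leaves Ines.

Ines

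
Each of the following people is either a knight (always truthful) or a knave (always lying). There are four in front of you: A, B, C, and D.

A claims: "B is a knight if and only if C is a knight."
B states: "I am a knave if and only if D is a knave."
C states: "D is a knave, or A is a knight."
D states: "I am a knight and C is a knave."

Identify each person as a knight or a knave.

A: knave, B: knight, C: knave, D: knight

Consider A. Suppose A is a knight.
Then no assignment of the remaining roles makes every statement match its speaker's type — contradiction.
So A is a knave.
Consider B. Suppose B is a knave.
Then no assignment of the remaining roles makes every statement match its speaker's type — contradiction.
So B is a knight.
Consider C. Suppose C is a knight.
Then A's statement comes out true, contradicting A being a knave.
So C is a knave.
Consider D. Suppose D is a knave.
Then B's statement comes out false, contradicting B being a knight.
So D is a knight.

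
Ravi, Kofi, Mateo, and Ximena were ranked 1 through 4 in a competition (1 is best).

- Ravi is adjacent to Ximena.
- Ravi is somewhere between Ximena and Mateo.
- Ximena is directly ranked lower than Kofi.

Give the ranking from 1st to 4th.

From clues 1–2: Ravi is in {2,3}.
From clues 1–3: Kofi → rank 1, Ximena → rank 2, Ravi → rank 3, Mateo → rank 4.

Kofi, Ximena, Ravi, Mateo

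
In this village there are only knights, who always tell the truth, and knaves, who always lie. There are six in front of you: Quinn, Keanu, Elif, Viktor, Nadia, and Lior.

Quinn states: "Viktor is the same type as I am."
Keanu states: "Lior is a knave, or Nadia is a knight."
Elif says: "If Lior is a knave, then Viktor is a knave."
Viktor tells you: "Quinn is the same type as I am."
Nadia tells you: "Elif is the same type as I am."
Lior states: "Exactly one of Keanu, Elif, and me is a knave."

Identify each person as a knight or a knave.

Consider Quinn. Suppose Quinn is a knave.
Then whichever role Viktor has, Viktor's statement has the wrong truth value — contradiction.
So Quinn is a knight.
Consider Keanu. Suppose Keanu is a knight.
Then no assignment of the remaining roles makes every statement match its speaker's type — contradiction.
So Keanu is a knave.
Consider Elif. Suppose Elif is a knave.
Then whichever role Nadia has, Nadia's statement has the wrong truth value — contradiction.
So Elif is a knight.
Consider Viktor. Suppose Viktor is a knave.
Then Quinn's statement comes out false, contradicting Quinn being a knight.
So Viktor is a knight.
Consider Nadia. Suppose Nadia is a knight.
Then Keanu's statement comes out true, contradicting Keanu being a knave.
So Nadia is a knave.
Consider Lior. Suppose Lior is a knave.
Then Keanu's statement comes out true, contradicting Keanu being a knave.
So Lior is a knight.

Quinn: knight, Keanu: knave, Elif: knight, Viktor: knight, Nadia: knave, Lior: knight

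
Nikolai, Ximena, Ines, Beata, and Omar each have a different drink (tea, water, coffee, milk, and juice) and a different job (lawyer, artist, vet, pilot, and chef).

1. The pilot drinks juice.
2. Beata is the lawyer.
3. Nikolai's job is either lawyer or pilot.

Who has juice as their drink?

Nikolai

With clues 1–2, Beata is impossible for the one with drink juice.
With clues 1–3, Ines, Omar, and Ximena are impossible for the one with drink juice.
That leaves Nikolai.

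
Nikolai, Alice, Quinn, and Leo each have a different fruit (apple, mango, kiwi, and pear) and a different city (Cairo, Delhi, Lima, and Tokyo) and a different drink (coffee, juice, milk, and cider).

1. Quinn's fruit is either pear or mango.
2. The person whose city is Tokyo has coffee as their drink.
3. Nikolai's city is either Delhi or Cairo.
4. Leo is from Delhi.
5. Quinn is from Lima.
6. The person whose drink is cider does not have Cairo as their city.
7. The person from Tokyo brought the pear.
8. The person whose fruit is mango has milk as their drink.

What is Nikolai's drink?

juice

With clues 1–3, coffee is impossible for Nikolai's drink.
With clues 1–6, cider is impossible for Nikolai's drink.
With clues 1–8, milk is impossible for Nikolai's drink.
That leaves juice.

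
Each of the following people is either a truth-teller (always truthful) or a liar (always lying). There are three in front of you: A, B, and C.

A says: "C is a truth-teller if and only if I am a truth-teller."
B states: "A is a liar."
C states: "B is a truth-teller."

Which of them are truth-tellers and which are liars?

Consider A. Suppose A is a truth-teller.
Then no assignment of the remaining roles makes every statement match its speaker's type — contradiction.
So A is a liar.
With that fixed, B's statement is true, so B is a truth-teller.
With that fixed, C's statement is true, so C is a truth-teller.

A: liar, B: truth-teller, C: truth-teller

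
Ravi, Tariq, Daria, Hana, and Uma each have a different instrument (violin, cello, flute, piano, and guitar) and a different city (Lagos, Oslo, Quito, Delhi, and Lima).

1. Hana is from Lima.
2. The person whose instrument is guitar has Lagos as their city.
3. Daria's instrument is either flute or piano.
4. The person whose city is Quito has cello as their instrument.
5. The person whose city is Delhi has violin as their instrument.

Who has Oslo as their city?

Clue 1 rules out Hana for the one with city Oslo.
With clues 1–5, Ravi, Tariq, and Uma are impossible for the one with city Oslo.
That leaves Daria.

Daria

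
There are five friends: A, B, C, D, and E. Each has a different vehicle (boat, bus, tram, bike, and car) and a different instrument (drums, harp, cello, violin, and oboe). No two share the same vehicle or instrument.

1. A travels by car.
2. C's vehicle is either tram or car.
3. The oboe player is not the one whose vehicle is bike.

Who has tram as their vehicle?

Clue 1 rules out A for the one with vehicle tram.
With clues 1–2, B, D, and E are impossible for the one with vehicle tram.
That leaves C.

C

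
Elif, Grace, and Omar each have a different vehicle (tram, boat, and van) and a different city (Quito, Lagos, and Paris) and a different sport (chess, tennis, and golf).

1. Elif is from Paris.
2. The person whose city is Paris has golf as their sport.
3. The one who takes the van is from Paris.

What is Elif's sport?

With clues 1–2, chess and tennis are impossible for Elif's sport.
That leaves golf.

golf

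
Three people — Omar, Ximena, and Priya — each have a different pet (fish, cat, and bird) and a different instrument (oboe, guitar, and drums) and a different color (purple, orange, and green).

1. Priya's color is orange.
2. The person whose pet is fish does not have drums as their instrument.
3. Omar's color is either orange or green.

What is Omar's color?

green

Clue 1 rules out orange for Omar's color.
With clues 1–3, purple is impossible for Omar's color.
That leaves green.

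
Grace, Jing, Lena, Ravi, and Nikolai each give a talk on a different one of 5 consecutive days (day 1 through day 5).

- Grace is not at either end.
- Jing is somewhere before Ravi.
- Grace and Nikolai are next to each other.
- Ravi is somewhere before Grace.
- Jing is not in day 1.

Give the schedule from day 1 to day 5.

From clue 1: Grace is in {2,3,4}.
From clues 1–4: Grace is in {3,4}.
From clues 1–5: Lena → day 1, Jing → day 2, Ravi → day 3, Grace → day 4, Nikolai → day 5.

Lena, Jing, Ravi, Grace, Nikolai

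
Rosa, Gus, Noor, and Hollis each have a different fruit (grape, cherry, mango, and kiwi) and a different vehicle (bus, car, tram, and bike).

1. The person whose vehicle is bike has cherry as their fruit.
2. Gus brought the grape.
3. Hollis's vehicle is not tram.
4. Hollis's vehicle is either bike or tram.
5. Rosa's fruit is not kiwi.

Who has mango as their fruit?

With clues 1–2, Gus is impossible for the one with fruit mango.
With clues 1–4, Hollis is impossible for the one with fruit mango.
With clues 1–5, Noor is impossible for the one with fruit mango.
That leaves Rosa.

Rosa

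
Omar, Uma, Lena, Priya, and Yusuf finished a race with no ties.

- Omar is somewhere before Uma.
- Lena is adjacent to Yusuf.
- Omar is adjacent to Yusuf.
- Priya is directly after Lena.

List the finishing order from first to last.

Omar, Yusuf, Lena, Priya, Uma

From clue 1: Omar is in {1,2,3,4}.
From clues 1–3: Uma is in {4,5}.
From clues 1–4: Omar → place 1, Yusuf → place 2, Lena → place 3, Priya → place 4, Uma → place 5.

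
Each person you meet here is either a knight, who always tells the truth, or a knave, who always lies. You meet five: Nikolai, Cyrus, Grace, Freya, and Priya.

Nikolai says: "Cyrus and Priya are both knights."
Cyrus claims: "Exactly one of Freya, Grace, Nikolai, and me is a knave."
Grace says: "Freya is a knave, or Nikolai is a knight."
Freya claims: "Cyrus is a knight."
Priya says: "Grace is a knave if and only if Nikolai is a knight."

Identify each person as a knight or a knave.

Consider Nikolai. Suppose Nikolai is a knight.
Then no assignment of the remaining roles makes every statement match its speaker's type — contradiction.
So Nikolai is a knave.
Consider Cyrus. Suppose Cyrus is a knight.
Then no assignment of the remaining roles makes every statement match its speaker's type — contradiction.
So Cyrus is a knave.
With that fixed, Freya's statement is false, so Freya is a knave.
With that fixed, Grace's statement is true, so Grace is a knight.
With that fixed, Priya's statement is true, so Priya is a knight.

Nikolai: knave, Cyrus: knave, Grace: knight, Freya: knave, Priya: knight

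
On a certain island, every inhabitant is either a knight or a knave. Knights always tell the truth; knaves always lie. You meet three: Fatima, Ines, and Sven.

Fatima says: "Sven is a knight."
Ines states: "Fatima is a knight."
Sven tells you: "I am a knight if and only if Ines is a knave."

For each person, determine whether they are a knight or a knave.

Fatima: knave, Ines: knave, Sven: knave

Consider Fatima. Suppose Fatima is a knight.
Then no assignment of the remaining roles makes every statement match its speaker's type — contradiction.
So Fatima is a knave.
With that fixed, Ines's statement is false, so Ines is a knave.
Consider Sven. Suppose Sven is a knight.
Then Fatima's statement comes out true, contradicting Fatima being a knave.
So Sven is a knave.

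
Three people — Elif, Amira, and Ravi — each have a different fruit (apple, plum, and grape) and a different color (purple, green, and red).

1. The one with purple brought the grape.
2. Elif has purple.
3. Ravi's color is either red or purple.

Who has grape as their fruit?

Elif

With clues 1–2, Amira and Ravi are impossible for the one with fruit grape.
That leaves Elif.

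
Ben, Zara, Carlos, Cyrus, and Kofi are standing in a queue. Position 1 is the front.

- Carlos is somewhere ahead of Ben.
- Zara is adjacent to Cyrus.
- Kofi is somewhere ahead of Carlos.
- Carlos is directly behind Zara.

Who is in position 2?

With clues 1–3, Ben and Kofi are ruled out for position 2.
With clues 1–4, Carlos and Zara are ruled out for position 2.
So position 2 is Cyrus.

Cyrus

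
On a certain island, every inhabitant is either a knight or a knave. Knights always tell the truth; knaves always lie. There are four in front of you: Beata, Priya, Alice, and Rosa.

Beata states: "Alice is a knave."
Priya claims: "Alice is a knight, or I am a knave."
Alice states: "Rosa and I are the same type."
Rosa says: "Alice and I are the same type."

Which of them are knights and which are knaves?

Consider Beata. Suppose Beata is a knight.
Then no assignment of the remaining roles makes every statement match its speaker's type — contradiction.
So Beata is a knave.
Consider Priya. Suppose Priya is a knave.
Then Priya's own statement would have to be false, but it can't be — contradiction.
So Priya is a knight.
Consider Alice. Suppose Alice is a knave.
Then Beata's statement comes out true, contradicting Beata being a knave.
So Alice is a knight.
Consider Rosa. Suppose Rosa is a knave.
Then Alice's statement comes out false, contradicting Alice being a knight.
So Rosa is a knight.

Beata: knave, Priya: knight, Alice: knight, Rosa: knight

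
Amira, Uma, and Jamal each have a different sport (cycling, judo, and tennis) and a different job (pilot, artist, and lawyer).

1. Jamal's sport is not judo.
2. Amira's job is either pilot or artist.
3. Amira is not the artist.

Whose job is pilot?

With clues 1–3, Jamal and Uma are impossible for the one with job pilot.
That leaves Amira.

Amira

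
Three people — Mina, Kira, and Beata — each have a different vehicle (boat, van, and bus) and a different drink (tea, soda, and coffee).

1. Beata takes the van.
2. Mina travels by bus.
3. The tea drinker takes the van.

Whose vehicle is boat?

Clue 1 rules out Beata for the one with vehicle boat.
With clues 1–2, Mina is impossible for the one with vehicle boat.
That leaves Kira.

Kira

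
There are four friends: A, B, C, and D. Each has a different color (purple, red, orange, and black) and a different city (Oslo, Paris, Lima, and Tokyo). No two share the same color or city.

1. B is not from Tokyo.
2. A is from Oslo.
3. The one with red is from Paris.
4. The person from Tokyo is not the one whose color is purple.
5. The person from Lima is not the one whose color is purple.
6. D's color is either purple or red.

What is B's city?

Lima

Clue 1 rules out Tokyo for B's city.
With clues 1–2, Oslo is impossible for B's city.
With clues 1–6, Paris is impossible for B's city.
That leaves Lima.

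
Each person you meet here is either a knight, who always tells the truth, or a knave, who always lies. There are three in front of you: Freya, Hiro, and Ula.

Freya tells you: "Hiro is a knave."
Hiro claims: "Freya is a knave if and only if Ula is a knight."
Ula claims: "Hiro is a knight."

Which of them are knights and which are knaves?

Consider Freya. Suppose Freya is a knight.
Then no assignment of the remaining roles makes every statement match its speaker's type — contradiction.
So Freya is a knave.
Consider Hiro. Suppose Hiro is a knave.
Then Freya's statement comes out true, contradicting Freya being a knave.
So Hiro is a knight.
With that fixed, Ula's statement is true, so Ula is a knight.

Freya: knave, Hiro: knight, Ula: knight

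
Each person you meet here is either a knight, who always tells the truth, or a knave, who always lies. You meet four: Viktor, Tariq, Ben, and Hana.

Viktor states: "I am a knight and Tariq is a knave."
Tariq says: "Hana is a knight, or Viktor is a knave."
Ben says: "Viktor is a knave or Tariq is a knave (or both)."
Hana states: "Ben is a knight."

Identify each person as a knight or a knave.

Viktor: knave, Tariq: knight, Ben: knight, Hana: knight

Consider Viktor. Suppose Viktor is a knight.
Then no assignment of the remaining roles makes every statement match its speaker's type — contradiction.
So Viktor is a knave.
With that fixed, Tariq's statement is true, so Tariq is a knight.
With that fixed, Ben's statement is true, so Ben is a knight.
With that fixed, Hana's statement is true, so Hana is a knight.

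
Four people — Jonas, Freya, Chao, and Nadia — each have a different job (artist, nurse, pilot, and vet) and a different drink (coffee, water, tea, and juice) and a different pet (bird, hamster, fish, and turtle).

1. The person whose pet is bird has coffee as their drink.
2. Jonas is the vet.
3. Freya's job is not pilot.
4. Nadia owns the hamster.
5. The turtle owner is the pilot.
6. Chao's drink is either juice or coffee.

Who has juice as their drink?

Chao

With clues 1–6, Freya, Jonas, and Nadia are impossible for the one with drink juice.
That leaves Chao.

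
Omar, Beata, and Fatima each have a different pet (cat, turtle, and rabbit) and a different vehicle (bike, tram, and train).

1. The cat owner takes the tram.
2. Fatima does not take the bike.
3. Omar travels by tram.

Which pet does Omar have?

cat

With clues 1–3, rabbit and turtle are impossible for Omar's pet.
That leaves cat.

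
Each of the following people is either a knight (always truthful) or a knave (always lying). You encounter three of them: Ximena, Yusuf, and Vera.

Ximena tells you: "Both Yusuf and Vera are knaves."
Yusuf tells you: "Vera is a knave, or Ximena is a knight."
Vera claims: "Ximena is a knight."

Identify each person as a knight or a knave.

Consider Ximena. Suppose Ximena is a knight.
Then no assignment of the remaining roles makes every statement match its speaker's type — contradiction.
So Ximena is a knave.
With that fixed, Vera's statement is false, so Vera is a knave.
With that fixed, Yusuf's statement is true, so Yusuf is a knight.

Ximena: knave, Yusuf: knight, Vera: knave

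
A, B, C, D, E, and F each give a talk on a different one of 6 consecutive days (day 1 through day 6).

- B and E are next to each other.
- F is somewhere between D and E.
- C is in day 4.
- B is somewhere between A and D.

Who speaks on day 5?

F

With clues 1–3, C is ruled out for day 5.
With clues 1–4, A, B, D, and E are ruled out for day 5.
So day 5 is F.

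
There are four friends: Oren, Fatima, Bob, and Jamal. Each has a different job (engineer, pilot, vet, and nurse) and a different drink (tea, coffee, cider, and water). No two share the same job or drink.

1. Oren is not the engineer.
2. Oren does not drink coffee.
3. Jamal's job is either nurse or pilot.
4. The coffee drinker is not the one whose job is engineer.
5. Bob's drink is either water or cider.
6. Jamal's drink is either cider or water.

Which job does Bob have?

With clues 1–6, nurse, pilot, and vet are impossible for Bob's job.
That leaves engineer.

engineer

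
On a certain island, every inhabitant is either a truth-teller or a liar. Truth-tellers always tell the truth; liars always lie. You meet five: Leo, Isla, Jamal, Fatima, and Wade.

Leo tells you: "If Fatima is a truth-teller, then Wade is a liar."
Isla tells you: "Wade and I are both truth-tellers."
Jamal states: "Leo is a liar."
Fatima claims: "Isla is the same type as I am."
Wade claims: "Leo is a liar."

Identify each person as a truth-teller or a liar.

Leo: liar, Isla: truth-teller, Jamal: truth-teller, Fatima: truth-teller, Wade: truth-teller

Consider Leo. Suppose Leo is a truth-teller.
Then no assignment of the remaining roles makes every statement match its speaker's type — contradiction.
So Leo is a liar.
With that fixed, Jamal's statement is true, so Jamal is a truth-teller.
With that fixed, Wade's statement is true, so Wade is a truth-teller.
Consider Isla. Suppose Isla is a liar.
Then whichever role Fatima has, Fatima's statement has the wrong truth value — contradiction.
So Isla is a truth-teller.
Consider Fatima. Suppose Fatima is a liar.
Then Leo's statement comes out true, contradicting Leo being a liar.
So Fatima is a truth-teller.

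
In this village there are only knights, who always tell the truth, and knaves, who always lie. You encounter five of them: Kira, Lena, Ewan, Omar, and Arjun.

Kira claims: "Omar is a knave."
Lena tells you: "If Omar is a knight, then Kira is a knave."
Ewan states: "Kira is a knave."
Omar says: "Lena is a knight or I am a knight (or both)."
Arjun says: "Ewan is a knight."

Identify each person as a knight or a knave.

Kira: knave, Lena: knight, Ewan: knight, Omar: knight, Arjun: knight

Consider Kira. Suppose Kira is a knight.
Then no assignment of the remaining roles makes every statement match its speaker's type — contradiction.
So Kira is a knave.
With that fixed, Lena's statement is true, so Lena is a knight.
With that fixed, Ewan's statement is true, so Ewan is a knight.
With that fixed, Omar's statement is true, so Omar is a knight.
With that fixed, Arjun's statement is true, so Arjun is a knight.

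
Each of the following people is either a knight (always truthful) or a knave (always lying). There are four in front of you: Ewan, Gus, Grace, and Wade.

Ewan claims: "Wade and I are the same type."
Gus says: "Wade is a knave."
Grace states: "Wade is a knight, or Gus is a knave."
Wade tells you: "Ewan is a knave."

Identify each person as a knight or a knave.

Consider Ewan. Suppose Ewan is a knight.
Then no assignment of the remaining roles makes every statement match its speaker's type — contradiction.
So Ewan is a knave.
With that fixed, Wade's statement is true, so Wade is a knight.
With that fixed, Gus's statement is false, so Gus is a knave.
With that fixed, Grace's statement is true, so Grace is a knight.

Ewan: knave, Gus: knave, Grace: knight, Wade: knight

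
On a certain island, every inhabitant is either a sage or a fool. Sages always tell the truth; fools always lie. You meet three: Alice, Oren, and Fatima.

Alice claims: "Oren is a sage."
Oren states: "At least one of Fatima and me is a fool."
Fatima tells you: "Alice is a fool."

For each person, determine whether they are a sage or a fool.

Alice: sage, Oren: sage, Fatima: fool

Consider Alice. Suppose Alice is a fool.
Then no assignment of the remaining roles makes every statement match its speaker's type — contradiction.
So Alice is a sage.
With that fixed, Fatima's statement is false, so Fatima is a fool.
With that fixed, Oren's statement is true, so Oren is a sage.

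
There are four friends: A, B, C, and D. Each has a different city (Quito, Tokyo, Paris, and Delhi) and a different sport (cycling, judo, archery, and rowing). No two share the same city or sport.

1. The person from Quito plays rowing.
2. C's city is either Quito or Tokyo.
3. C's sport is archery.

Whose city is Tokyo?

C

With clues 1–3, A, B, and D are impossible for the one with city Tokyo.
That leaves C.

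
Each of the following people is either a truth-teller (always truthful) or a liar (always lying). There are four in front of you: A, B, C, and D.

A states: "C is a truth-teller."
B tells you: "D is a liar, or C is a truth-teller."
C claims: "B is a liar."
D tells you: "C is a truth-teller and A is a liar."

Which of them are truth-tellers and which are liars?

Consider A. Suppose A is a truth-teller.
Then no assignment of the remaining roles makes every statement match its speaker's type — contradiction.
So A is a liar.
Consider B. Suppose B is a liar.
Then no assignment of the remaining roles makes every statement match its speaker's type — contradiction.
So B is a truth-teller.
With that fixed, C's statement is false, so C is a liar.
With that fixed, D's statement is false, so D is a liar.

A: liar, B: truth-teller, C: liar, D: liar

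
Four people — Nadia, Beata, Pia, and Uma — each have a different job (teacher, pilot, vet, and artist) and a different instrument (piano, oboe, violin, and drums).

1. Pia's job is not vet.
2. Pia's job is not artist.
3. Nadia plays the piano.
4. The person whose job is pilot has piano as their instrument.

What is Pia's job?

Clue 1 rules out vet for Pia's job.
With clues 1–2, artist is impossible for Pia's job.
With clues 1–4, pilot is impossible for Pia's job.
That leaves teacher.

teacher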